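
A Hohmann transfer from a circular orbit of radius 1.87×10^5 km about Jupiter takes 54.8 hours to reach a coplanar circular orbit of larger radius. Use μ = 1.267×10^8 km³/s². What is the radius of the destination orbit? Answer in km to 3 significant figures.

Transfer time t = 54.8 hours = 1.9728×10^5 s, and t = π√(a_t³/μ).
So a_t = (μ t²/π²)^(1/3) = (1.267×10^8 × (1.9728×10^5)² / π²)^(1/3) = 7.9350×10^5 km.
Since a_t = (r₁ + r₂)/2, r₂ = 2a_t − r₁ = 2×7.9350×10^5 − 1.870×10^5 = 1.400×10^6 km.

r₂ = 1.40×10^6 km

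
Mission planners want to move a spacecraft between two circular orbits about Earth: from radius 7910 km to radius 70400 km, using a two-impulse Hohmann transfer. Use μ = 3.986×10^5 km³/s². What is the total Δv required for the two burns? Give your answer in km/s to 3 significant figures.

Δv = 3.73 km/s

The Hohmann ellipse has a_t = (r₁ + r₂)/2 = 39155 km.
Circular speed at r₁: v₁ = √(μ/r₁) = √(3.986×10^5/7910) = 7.099 km/s.
Transfer-orbit speed at r₁ (vis-viva equation): v_p = √[μ(2/r₁ − 1/a_t)] = 9.519 km/s.
First burn Δv₁ = |v_p − v₁| = 2.420 km/s.
Circular speed at r₂: v₂ = √(μ/r₂) = 2.379 km/s.
Transfer-orbit speed at r₂: v_a = √[μ(2/r₂ − 1/a_t)] = 1.069 km/s.
Second burn Δv₂ = |v₂ − v_a| = 1.310 km/s.
Total Δv = Δv₁ + Δv₂ = 3.730 km/s.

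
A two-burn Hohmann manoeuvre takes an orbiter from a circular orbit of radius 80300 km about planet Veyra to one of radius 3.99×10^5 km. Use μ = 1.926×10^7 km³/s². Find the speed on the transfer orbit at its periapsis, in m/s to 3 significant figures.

v = 20000 m/s

Semi-major axis of the transfer orbit: a_t = (80300 + 3.990×10^5)/2 = 2.3965×10^5 km.
At periapsis, r = 80300 km.
Applying v² = μ(2/r − 1/a_t): v = 19.98 km/s.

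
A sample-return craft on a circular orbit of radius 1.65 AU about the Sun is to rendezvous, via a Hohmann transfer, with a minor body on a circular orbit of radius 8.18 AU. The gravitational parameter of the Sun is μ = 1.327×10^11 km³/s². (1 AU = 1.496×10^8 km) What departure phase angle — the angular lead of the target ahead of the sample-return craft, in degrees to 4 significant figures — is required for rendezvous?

In km: r₁ = 1.65 × 1.496×10^8 = 2.4684×10^8 km; r₂ = 8.18 × 1.496×10^8 = 1.223728×10^9 km.
Transfer-ellipse semi-major axis a_t = (r₁ + r₂)/2 = (2.4684×10^8 + 1.223728×10^9)/2 = 7.35284×10^8 km.
Transfer time t = π√(a_t³/μ) = 1.7195×10^8 s.
Target angular speed ω₂ = √(μ/r₂³) = 8.5096×10^-9 rad/s.
Angle swept by the target during transfer: ω₂·t = 1.4632 rad = 83.84°.
The sample-return craft traverses 180° on the transfer ellipse, so the target must lead by 180° − 83.84° = 96.16°.

φ = 96.16°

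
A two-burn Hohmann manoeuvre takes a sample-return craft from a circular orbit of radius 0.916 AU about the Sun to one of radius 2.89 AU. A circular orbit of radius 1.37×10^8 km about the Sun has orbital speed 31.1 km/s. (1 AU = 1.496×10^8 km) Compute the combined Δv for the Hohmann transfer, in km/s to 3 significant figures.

Δv = 12.6 km/s

From the circular-orbit relation v² = μ/r at r = 1.37×10^8 km: μ = v²r = (31.1)² × 1.37×10^8 = 1.32508×10^11 km³/s².
In km: r₁ = 0.916 × 1.496×10^8 = 1.370336×10^8 km; r₂ = 2.89 × 1.496×10^8 = 4.32344×10^8 km.
Semi-major axis of the transfer orbit: a_t = (1.370336×10^8 + 4.32344×10^8)/2 = 2.846888×10^8 km.
Circular speed at r₁: v₁ = √(μ/r₁) = √(1.32508×10^11/1.370336×10^8) = 31.096 km/s.
On the transfer ellipse at r₁, vis-viva gives v_p = √[μ(2/r₁ − 1/a_t)] = 38.321 km/s.
First burn Δv₁ = |v_p − v₁| = 7.225 km/s.
At r₂, v₂ = √(μ/r₂) = 17.507 km/s.
Transfer-orbit speed at r₂: v_a = √[μ(2/r₂ − 1/a_t)] = 12.146 km/s.
Second burn Δv₂ = |v₂ − v_a| = 5.361 km/s.
Total Δv = Δv₁ + Δv₂ = 12.59 km/s.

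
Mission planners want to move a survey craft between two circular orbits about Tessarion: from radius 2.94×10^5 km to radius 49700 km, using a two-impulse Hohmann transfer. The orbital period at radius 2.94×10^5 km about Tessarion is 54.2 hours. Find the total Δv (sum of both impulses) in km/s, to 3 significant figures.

From Kepler's third law T² = 4π²r³/μ at r = 2.94×10^5 km, T = 54.2 hours = 54.2 × 3600 s = 1.9512×10^5 s: μ = 4π²r³/T² = 2.63511×10^7 km³/s².
Transfer-ellipse semi-major axis a_t = (r₁ + r₂)/2 = (2.940×10^5 + 49700)/2 = 1.7185×10^5 km.
Circular speed at r₁: v₁ = √(μ/r₁) = √(2.63511×10^7/2.940×10^5) = 9.467 km/s.
Transfer-orbit speed at r₁ (v² = μ(2/r − 1/a)): v_a = √[μ(2/r₁ − 1/a_t)] = 5.091 km/s.
First burn Δv₁ = |v_a − v₁| = 4.376 km/s.
At r₂, v₂ = √(μ/r₂) = 23.02613 km/s.
Transfer-orbit speed at r₂: v_p = √[μ(2/r₂ − 1/a_t)] = 30.11756 km/s.
Second burn Δv₂ = |v₂ − v_p| = 7.091 km/s.
Total Δv = Δv₁ + Δv₂ = 11.47 km/s.

Δv = 11.5 km/s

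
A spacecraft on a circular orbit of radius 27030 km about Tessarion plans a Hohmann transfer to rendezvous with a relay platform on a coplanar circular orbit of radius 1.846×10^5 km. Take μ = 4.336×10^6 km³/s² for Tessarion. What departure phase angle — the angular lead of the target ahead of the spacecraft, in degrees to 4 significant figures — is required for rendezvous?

The Hohmann ellipse has a_t = (r₁ + r₂)/2 = 1.05815×10^5 km.
The half-period of the transfer ellipse is t = π√(a_t³/μ) = 51931 s.
The target's mean motion on its circular orbit is ω₂ = √(μ/r₂³) = 2.6254×10^-5 rad/s.
Angle swept by the target during transfer: ω₂·t = 1.3634 rad = 78.12°.
The spacecraft traverses 180° on the transfer ellipse, so the target must lead by 180° − 78.12° = 101.9°.

φ = 101.9°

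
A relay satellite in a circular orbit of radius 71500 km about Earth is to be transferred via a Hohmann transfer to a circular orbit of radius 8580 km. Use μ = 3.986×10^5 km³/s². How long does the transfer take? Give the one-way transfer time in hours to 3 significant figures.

Transfer-ellipse semi-major axis a_t = (r₁ + r₂)/2 = (71500 + 8580)/2 = 40040 km.
Transfer time t = π√(a_t³/μ) = π√((40040)³ / 3.986×10^5) = 39870 s.
Converting: 39870 s ÷ 3600 s/hour = 11.1 hours.

t = 11.1 hours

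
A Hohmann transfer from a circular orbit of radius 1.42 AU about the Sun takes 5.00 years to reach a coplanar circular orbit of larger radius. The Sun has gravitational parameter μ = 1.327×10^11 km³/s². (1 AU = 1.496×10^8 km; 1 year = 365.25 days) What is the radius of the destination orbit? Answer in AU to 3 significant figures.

r₂ = 7.86 AU

In km: r₁ = 1.42 × 1.496×10^8 = 2.12432×10^8 km.
Transfer time t = 5.00 years × 365.25 × 86400 s = 1.57788×10^8 s, and t = π√(a_t³/μ).
So a_t = (μ t²/π²)^(1/3) = (1.327×10^11 × (1.57788×10^8)² / π²)^(1/3) = 6.9434×10^8 km.
Since a_t = (r₁ + r₂)/2, r₂ = 2a_t − r₁ = 2×6.9434×10^8 − 2.12432×10^8 = 1.176248×10^9 km.
In AU: r₂ = 1.176248×10^9 / 1.496×10^8 = 7.86 AU.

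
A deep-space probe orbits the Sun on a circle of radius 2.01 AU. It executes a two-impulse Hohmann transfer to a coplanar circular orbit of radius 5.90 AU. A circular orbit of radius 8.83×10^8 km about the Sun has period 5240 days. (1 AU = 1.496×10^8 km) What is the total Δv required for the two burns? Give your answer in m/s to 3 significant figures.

Δv = 8170 m/s

From Kepler's third law T² = 4π²r³/μ at r = 8.83×10^8 km, T = 5240 days = 5240 × 86400 s = 4.52736×10^8 s: μ = 4π²r³/T² = 1.32603×10^11 km³/s².
In km: r₁ = 2.01 × 1.496×10^8 = 3.00696×10^8 km; r₂ = 5.90 × 1.496×10^8 = 8.8264×10^8 km.
The Hohmann ellipse has a_t = (r₁ + r₂)/2 = 5.91668×10^8 km.
At r₁ the circular-orbit speed is v₁ = √(μ/r₁) = 21.000 km/s.
On the transfer ellipse at r₁, v² = μ(2/r − 1/a) gives v_p = √[μ(2/r₁ − 1/a_t)] = 25.649 km/s.
First burn Δv₁ = |v_p − v₁| = 4.649 km/s.
Circular speed at r₂: v₂ = √(μ/r₂) = 12.257 km/s.
Transfer-orbit speed at r₂: v_a = √[μ(2/r₂ − 1/a_t)] = 8.7379 km/s.
Second burn Δv₂ = |v₂ − v_a| = 3.519 km/s.
Δv = Δv₁ + Δv₂ = 4.649 + 3.519 = 8.168 km/s.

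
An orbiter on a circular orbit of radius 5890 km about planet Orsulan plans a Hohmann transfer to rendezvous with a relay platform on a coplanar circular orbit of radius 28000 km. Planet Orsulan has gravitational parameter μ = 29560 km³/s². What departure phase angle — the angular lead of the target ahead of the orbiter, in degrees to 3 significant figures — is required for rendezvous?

Semi-major axis of the transfer orbit: a_t = (5890 + 28000)/2 = 16945 km.
The half-period of the transfer ellipse is t = π√(a_t³/μ) = 40310 s.
The target's mean motion on its circular orbit is ω₂ = √(μ/r₂³) = 3.670×10^-5 rad/s.
Angle swept by the target during transfer: ω₂·t = 1.479 rad = 84.74°.
Arrival is 180° from departure on the ellipse, so φ = 180° − 84.74° = 95.3°.

φ = 95.3°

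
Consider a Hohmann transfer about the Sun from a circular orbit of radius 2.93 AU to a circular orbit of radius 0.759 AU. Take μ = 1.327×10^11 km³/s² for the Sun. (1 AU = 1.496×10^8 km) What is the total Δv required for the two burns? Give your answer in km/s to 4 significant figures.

In km: r₁ = 2.93 × 1.496×10^8 = 4.38328×10^8 km; r₂ = 0.759 × 1.496×10^8 = 1.135464×10^8 km.
Transfer-ellipse semi-major axis a_t = (r₁ + r₂)/2 = (4.38328×10^8 + 1.135464×10^8)/2 = 2.759372×10^8 km.
At r₁ the circular-orbit speed is v₁ = √(μ/r₁) = 17.399 km/s.
Transfer-orbit speed at r₁ (v² = μ(2/r − 1/a)): v_a = √[μ(2/r₁ − 1/a_t)] = 11.161 km/s.
First burn Δv₁ = |v_a − v₁| = 6.238 km/s.
At r₂, v₂ = √(μ/r₂) = 34.186 km/s.
Transfer-orbit speed at r₂: v_p = √[μ(2/r₂ − 1/a_t)] = 43.087 km/s.
Second burn Δv₂ = |v₂ − v_p| = 8.901 km/s.
Total Δv = Δv₁ + Δv₂ = 15.14 km/s.

Δv = 15.14 km/s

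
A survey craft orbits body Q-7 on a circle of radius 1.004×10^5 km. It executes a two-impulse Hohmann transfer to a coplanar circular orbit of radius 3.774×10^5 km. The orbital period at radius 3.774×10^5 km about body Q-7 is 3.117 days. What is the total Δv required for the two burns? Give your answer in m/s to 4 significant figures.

Δv = 7482 m/s

From Kepler's third law T² = 4π²r³/μ at r = 3.774×10^5 km, T = 3.117 days = 3.117 × 86400 s = 2.693088×10^5 s: μ = 4π²r³/T² = 2.92593×10^7 km³/s².
The Hohmann ellipse has a_t = (r₁ + r₂)/2 = 2.389×10^5 km.
Circular speed at r₁: v₁ = √(μ/r₁) = √(2.92593×10^7/1.004×10^5) = 17.071 km/s.
On the transfer ellipse at r₁, v² = μ(2/r − 1/a) gives v_p = √[μ(2/r₁ − 1/a_t)] = 21.456 km/s.
First burn Δv₁ = |v_p − v₁| = 4.385 km/s.
Circular speed at r₂: v₂ = √(μ/r₂) = 8.805 km/s.
Transfer-orbit speed at r₂: v_a = √[μ(2/r₂ − 1/a_t)] = 5.708 km/s.
Second burn Δv₂ = |v₂ − v_a| = 3.097 km/s.
Total Δv = Δv₁ + Δv₂ = 7.482 km/s.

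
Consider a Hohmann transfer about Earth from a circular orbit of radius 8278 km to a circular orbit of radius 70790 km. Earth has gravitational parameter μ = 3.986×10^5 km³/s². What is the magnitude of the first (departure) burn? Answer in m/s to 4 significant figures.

Δv₁ = 2346 m/s

Semi-major axis of the transfer orbit: a_t = (8278 + 70790)/2 = 39534 km.
On the circular orbit at r = 8278 km, v_c = √(μ/r) = 6.9391 km/s.
Transfer-orbit speed at the same r (vis-viva, a = a_t): v_t = √[μ(2/r − 1/a_t)] = 9.2855 km/s.
Δv₁ = |v_t − v_c| = |9.2855 − 6.9391| = 2.346 km/s.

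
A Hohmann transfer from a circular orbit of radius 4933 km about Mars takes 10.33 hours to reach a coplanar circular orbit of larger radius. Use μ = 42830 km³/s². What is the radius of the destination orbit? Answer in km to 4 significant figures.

Transfer time t = 10.33 hours = 37188 s, and t = π√(a_t³/μ).
So a_t = (μ t²/π²)^(1/3) = (42830 × (37188)² / π²)^(1/3) = 18173 km.
Since a_t = (r₁ + r₂)/2, r₂ = 2a_t − r₁ = 2×18173 − 4933 = 31413 km.

r₂ = 31410 km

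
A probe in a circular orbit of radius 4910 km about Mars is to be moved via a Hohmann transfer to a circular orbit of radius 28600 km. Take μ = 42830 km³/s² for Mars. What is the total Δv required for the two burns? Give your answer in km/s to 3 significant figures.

Semi-major axis of the transfer orbit: a_t = (4910 + 28600)/2 = 16755 km.
Circular speed at r₁: v₁ = √(μ/r₁) = √(42830/4910) = 2.95347 km/s.
Transfer-orbit speed at r₁ (v² = μ(2/r − 1/a)): v_p = √[μ(2/r₁ − 1/a_t)] = 3.85873 km/s.
First burn Δv₁ = |v_p − v₁| = 0.9053 km/s.
Circular speed at r₂: v₂ = √(μ/r₂) = 1.22375 km/s.
Transfer-orbit speed at r₂: v_a = √[μ(2/r₂ − 1/a_t)] = 0.662460 km/s.
Second burn Δv₂ = |v₂ − v_a| = 0.5613 km/s.
Δv = Δv₁ + Δv₂ = 0.9053 + 0.5613 = 1.467 km/s.

Δv = 1.47 km/s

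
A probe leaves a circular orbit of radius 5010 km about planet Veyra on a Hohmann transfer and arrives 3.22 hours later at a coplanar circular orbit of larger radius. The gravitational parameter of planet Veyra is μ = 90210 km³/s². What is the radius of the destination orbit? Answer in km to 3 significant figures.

r₂ = 16400 km

Transfer time t = 3.22 hours = 11592 s, and t = π√(a_t³/μ).
So a_t = (μ t²/π²)^(1/3) = (90210 × (11592)² / π²)^(1/3) = 10709 km.
Since a_t = (r₁ + r₂)/2, r₂ = 2a_t − r₁ = 2×10709 − 5010 = 16408 km.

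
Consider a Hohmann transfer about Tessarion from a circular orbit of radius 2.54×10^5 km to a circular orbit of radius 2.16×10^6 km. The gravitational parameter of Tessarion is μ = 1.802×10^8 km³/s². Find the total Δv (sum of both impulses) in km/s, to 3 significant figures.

Δv = 13.9 km/s

The Hohmann ellipse has a_t = (r₁ + r₂)/2 = 1.207×10^6 km.
Circular speed at r₁: v₁ = √(μ/r₁) = √(1.802×10^8/2.540×10^5) = 26.635 km/s.
Transfer-orbit speed at r₁ (vis-viva equation): v_p = √[μ(2/r₁ − 1/a_t)] = 35.631 km/s.
First burn Δv₁ = |v_p − v₁| = 8.996 km/s.
At r₂, v₂ = √(μ/r₂) = 9.134 km/s.
Transfer-orbit speed at r₂: v_a = √[μ(2/r₂ − 1/a_t)] = 4.190 km/s.
Second burn Δv₂ = |v₂ − v_a| = 4.944 km/s.
Δv = Δv₁ + Δv₂ = 8.996 + 4.944 = 13.94 km/s.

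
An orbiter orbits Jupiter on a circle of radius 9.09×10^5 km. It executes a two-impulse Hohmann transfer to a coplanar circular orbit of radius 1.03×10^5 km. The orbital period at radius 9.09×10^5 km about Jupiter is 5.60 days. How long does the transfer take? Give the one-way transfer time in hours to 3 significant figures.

From Kepler's third law T² = 4π²r³/μ at r = 9.09×10^5 km, T = 5.60 days = 5.60 × 86400 s = 4.8384×10^5 s: μ = 4π²r³/T² = 1.26662×10^8 km³/s².
Transfer-ellipse semi-major axis a_t = (r₁ + r₂)/2 = (9.090×10^5 + 1.030×10^5)/2 = 5.060×10^5 km.
Transfer time t = π√(a_t³/μ) = π√((5.060×10^5)³ / 1.26662×10^8) = 1.005×10^5 s.
Converting: 1.005×10^5 s ÷ 3600 s/hour = 27.9 hours.

t = 27.9 hours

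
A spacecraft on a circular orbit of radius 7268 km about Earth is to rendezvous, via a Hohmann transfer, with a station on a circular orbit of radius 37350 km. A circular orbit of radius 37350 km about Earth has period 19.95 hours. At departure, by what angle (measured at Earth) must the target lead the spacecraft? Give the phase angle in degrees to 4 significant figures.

φ = 96.91°

From Kepler's third law T² = 4π²r³/μ at r = 37350 km, T = 19.95 hours = 19.95 × 3600 s = 71820 s: μ = 4π²r³/T² = 3.98787×10^5 km³/s².
Semi-major axis of the transfer orbit: a_t = (7268 + 37350)/2 = 22309 km.
Transfer time t = π√(a_t³/μ) = 16577 s.
The target's mean motion on its circular orbit is ω₂ = √(μ/r₂³) = 8.7485×10^-5 rad/s.
Angle swept by the target during transfer: ω₂·t = 1.4502 rad = 83.09°.
Arrival is 180° from departure on the ellipse, so φ = 180° − 83.09° = 96.91°.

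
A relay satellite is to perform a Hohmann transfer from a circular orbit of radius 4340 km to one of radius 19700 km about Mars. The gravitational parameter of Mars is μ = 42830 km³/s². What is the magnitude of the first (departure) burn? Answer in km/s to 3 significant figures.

Δv₁ = 0.880 km/s

Transfer-ellipse semi-major axis a_t = (r₁ + r₂)/2 = (4340 + 19700)/2 = 12020 km.
Circular speed at r = 4340 km: v_c = √(μ/r) = 3.1414 km/s.
Vis-viva on the transfer ellipse at r = 4340 km gives v_t = √[μ(2/r − 1/a_t)] = 4.0217 km/s.
Δv₁ = |v_t − v_c| = |4.0217 − 3.1414| = 0.8803 km/s.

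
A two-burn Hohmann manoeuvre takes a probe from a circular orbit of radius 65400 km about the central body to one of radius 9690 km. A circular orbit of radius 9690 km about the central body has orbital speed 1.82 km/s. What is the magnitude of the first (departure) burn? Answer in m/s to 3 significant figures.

From the circular-orbit relation v² = μ/r at r = 9690 km: μ = v²r = (1.82)² × 9690 = 32097.2 km³/s².
Semi-major axis of the transfer orbit: a_t = (65400 + 9690)/2 = 37545 km.
Circular speed at r = 65400 km: v_c = √(μ/r) = 0.7006 km/s.
Transfer-orbit speed at the same r (vis-viva, a = a_t): v_t = √[μ(2/r − 1/a_t)] = 0.3559 km/s.
Δv₁ = |v_t − v_c| = |0.3559 − 0.7006| = 0.3447 km/s.

Δv₁ = 345 m/s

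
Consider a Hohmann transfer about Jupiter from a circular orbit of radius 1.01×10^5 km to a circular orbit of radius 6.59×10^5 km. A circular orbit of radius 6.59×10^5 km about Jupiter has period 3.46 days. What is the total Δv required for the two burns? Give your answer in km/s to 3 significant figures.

Δv = 17.9 km/s

From Kepler's third law T² = 4π²r³/μ at r = 6.59×10^5 km, T = 3.46 days = 3.46 × 86400 s = 2.98944×10^5 s: μ = 4π²r³/T² = 1.26426×10^8 km³/s².
Semi-major axis of the transfer orbit: a_t = (1.010×10^5 + 6.590×10^5)/2 = 3.800×10^5 km.
Circular speed at r₁: v₁ = √(μ/r₁) = √(1.26426×10^8/1.010×10^5) = 35.38 km/s.
Transfer-orbit speed at r₁ (vis-viva equation): v_p = √[μ(2/r₁ − 1/a_t)] = 46.59 km/s.
First burn Δv₁ = |v_p − v₁| = 11.21 km/s.
At r₂, v₂ = √(μ/r₂) = 13.851 km/s.
Transfer-orbit speed at r₂: v_a = √[μ(2/r₂ − 1/a_t)] = 7.1408 km/s.
Second burn Δv₂ = |v₂ − v_a| = 6.710 km/s.
Total Δv = Δv₁ + Δv₂ = 17.92 km/s.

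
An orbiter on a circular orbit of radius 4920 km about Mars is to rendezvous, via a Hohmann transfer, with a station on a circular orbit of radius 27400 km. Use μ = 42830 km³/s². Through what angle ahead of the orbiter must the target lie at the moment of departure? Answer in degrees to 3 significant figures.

Semi-major axis of the transfer orbit: a_t = (4920 + 27400)/2 = 16160 km.
The half-period of the transfer ellipse is t = π√(a_t³/μ) = 31180 s.
Target angular speed ω₂ = √(μ/r₂³) = 4.563×10^-5 rad/s.
Angle swept by the target during transfer: ω₂·t = 1.423 rad = 81.53°.
Arrival is 180° from departure on the ellipse, so φ = 180° − 81.53° = 98.5°.

φ = 98.5°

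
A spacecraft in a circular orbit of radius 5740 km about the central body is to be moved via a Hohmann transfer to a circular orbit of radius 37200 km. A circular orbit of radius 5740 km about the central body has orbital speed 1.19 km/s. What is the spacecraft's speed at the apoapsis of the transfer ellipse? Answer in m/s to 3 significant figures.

From the circular-orbit relation v² = μ/r at r = 5740 km: μ = v²r = (1.19)² × 5740 = 8128.41 km³/s².
Transfer-ellipse semi-major axis a_t = (r₁ + r₂)/2 = (5740 + 37200)/2 = 21470 km.
At apoapsis, r = 37200 km.
Vis-viva: v = √[μ(2/r − 1/a_t)] = √[8128.41 × (2/37200 − 1/21470)] = 0.2417 km/s.

v = 242 m/s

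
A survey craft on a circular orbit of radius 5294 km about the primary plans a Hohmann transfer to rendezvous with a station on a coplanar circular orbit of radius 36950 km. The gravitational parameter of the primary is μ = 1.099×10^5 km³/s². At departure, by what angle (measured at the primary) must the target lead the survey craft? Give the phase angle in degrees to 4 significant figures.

φ = 102.2°

The Hohmann ellipse has a_t = (r₁ + r₂)/2 = 21122 km.
The half-period of the transfer ellipse is t = π√(a_t³/μ) = 29091 s.
Target angular speed ω₂ = √(μ/r₂³) = 4.6674×10^-5 rad/s.
Angle swept by the target during transfer: ω₂·t = 1.3578 rad = 77.80°.
Arrival is 180° from departure on the ellipse, so φ = 180° − 77.80° = 102.2°.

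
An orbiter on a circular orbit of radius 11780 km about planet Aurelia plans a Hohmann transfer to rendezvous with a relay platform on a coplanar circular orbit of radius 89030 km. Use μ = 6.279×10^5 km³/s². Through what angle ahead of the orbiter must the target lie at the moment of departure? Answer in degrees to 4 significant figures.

Semi-major axis of the transfer orbit: a_t = (11780 + 89030)/2 = 50405 km.
Transfer time t = π√(a_t³/μ) = 44866 s.
Target angular speed ω₂ = √(μ/r₂³) = 2.9829×10^-5 rad/s.
Angle swept by the target during transfer: ω₂·t = 1.3383 rad = 76.68°.
The orbiter traverses 180° on the transfer ellipse, so the target must lead by 180° − 76.68° = 103.3°.

φ = 103.3°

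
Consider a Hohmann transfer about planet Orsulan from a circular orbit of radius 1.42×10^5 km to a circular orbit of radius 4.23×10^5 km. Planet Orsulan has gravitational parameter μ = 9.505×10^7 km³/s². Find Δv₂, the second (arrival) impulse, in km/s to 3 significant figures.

Transfer-ellipse semi-major axis a_t = (r₁ + r₂)/2 = (1.420×10^5 + 4.230×10^5)/2 = 2.825×10^5 km.
On the circular orbit at r = 4.230×10^5 km, v_c = √(μ/r) = 14.990 km/s.
Vis-viva on the transfer ellipse at r = 4.230×10^5 km gives v_t = √[μ(2/r − 1/a_t)] = 10.628 km/s.
Δv₂ = |v_t − v_c| = |10.628 − 14.990| = 4.362 km/s.

Δv₂ = 4.36 km/s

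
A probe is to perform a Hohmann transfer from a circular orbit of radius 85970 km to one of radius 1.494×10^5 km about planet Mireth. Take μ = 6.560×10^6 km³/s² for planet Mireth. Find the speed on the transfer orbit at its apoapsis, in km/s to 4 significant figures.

v = 5.664 km/s

Semi-major axis of the transfer orbit: a_t = (85970 + 1.494×10^5)/2 = 1.17685×10^5 km.
The apoapsis of the transfer ellipse is at r = 1.494×10^5 km.
Applying v² = μ(2/r − 1/a_t): v = 5.664 km/s.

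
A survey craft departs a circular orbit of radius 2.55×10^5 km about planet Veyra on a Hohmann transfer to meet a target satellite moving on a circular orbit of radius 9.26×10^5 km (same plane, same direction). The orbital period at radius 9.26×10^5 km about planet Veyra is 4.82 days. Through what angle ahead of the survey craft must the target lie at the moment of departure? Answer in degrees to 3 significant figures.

φ = 88.3°

From Kepler's third law T² = 4π²r³/μ at r = 9.26×10^5 km, T = 4.82 days = 4.82 × 86400 s = 4.16448×10^5 s: μ = 4π²r³/T² = 1.80747×10^8 km³/s².
The Hohmann ellipse has a_t = (r₁ + r₂)/2 = 5.905×10^5 km.
Transfer time t = π√(a_t³/μ) = 1.0603×10^5 s.
The target's mean motion on its circular orbit is ω₂ = √(μ/r₂³) = 1.5088×10^-5 rad/s.
Angle swept by the target during transfer: ω₂·t = 1.5998 rad = 91.66°.
Arrival is 180° from departure on the ellipse, so φ = 180° − 91.66° = 88.3°.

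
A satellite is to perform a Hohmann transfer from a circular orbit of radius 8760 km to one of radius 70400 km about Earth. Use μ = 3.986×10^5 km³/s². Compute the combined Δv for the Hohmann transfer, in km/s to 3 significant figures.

Transfer-ellipse semi-major axis a_t = (r₁ + r₂)/2 = (8760 + 70400)/2 = 39580 km.
At r₁ the circular-orbit speed is v₁ = √(μ/r₁) = 6.7455 km/s.
Transfer-orbit speed at r₁ (vis-viva equation): v_p = √[μ(2/r₁ − 1/a_t)] = 8.9963 km/s.
First burn Δv₁ = |v_p − v₁| = 2.251 km/s.
Circular speed at r₂: v₂ = √(μ/r₂) = 2.379 km/s.
Transfer-orbit speed at r₂: v_a = √[μ(2/r₂ − 1/a_t)] = 1.119 km/s.
Second burn Δv₂ = |v₂ − v_a| = 1.260 km/s.
Total Δv = Δv₁ + Δv₂ = 3.511 km/s.

Δv = 3.51 km/s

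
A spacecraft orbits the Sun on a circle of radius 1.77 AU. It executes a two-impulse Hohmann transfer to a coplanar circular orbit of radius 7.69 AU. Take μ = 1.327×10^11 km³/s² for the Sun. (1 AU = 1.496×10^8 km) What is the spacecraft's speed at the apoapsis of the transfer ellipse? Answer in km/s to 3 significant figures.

v = 6.57 km/s

In km: r₁ = 1.77 × 1.496×10^8 = 2.64792×10^8 km; r₂ = 7.69 × 1.496×10^8 = 1.150424×10^9 km.
Transfer-ellipse semi-major axis a_t = (r₁ + r₂)/2 = (2.64792×10^8 + 1.150424×10^9)/2 = 7.07608×10^8 km.
The apoapsis of the transfer ellipse is at r = 1.150424×10^9 km.
From the vis-viva equation, v = √[μ(2/r − 1/a_t)] = 6.570 km/s.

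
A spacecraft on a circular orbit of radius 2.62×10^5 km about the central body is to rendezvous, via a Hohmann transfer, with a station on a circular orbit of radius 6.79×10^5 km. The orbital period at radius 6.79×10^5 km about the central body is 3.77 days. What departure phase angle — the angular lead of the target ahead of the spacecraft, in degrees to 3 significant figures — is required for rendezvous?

φ = 76.2°

From Kepler's third law T² = 4π²r³/μ at r = 6.79×10^5 km, T = 3.77 days = 3.77 × 86400 s = 3.25728×10^5 s: μ = 4π²r³/T² = 1.16482×10^8 km³/s².
Transfer-ellipse semi-major axis a_t = (r₁ + r₂)/2 = (2.620×10^5 + 6.790×10^5)/2 = 4.705×10^5 km.
Transfer time t = π√(a_t³/μ) = 93940 s.
The target's mean motion on its circular orbit is ω₂ = √(μ/r₂³) = 1.929×10^-5 rad/s.
Angle swept by the target during transfer: ω₂·t = 1.812 rad = 103.8°.
The spacecraft traverses 180° on the transfer ellipse, so the target must lead by 180° − 103.8° = 76.2°.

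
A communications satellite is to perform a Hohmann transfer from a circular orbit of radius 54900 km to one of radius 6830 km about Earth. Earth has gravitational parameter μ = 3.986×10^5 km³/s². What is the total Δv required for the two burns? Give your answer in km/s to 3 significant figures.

Transfer-ellipse semi-major axis a_t = (r₁ + r₂)/2 = (54900 + 6830)/2 = 30865 km.
Circular speed at r₁: v₁ = √(μ/r₁) = √(3.986×10^5/54900) = 2.695 km/s.
On the transfer ellipse at r₁, v² = μ(2/r − 1/a) gives v_a = √[μ(2/r₁ − 1/a_t)] = 1.268 km/s.
First burn Δv₁ = |v_a − v₁| = 1.427 km/s.
At r₂, v₂ = √(μ/r₂) = 7.63938 km/s.
Transfer-orbit speed at r₂: v_p = √[μ(2/r₂ − 1/a_t)] = 10.1885 km/s.
Second burn Δv₂ = |v₂ − v_p| = 2.549 km/s.
Total Δv = Δv₁ + Δv₂ = 3.976 km/s.

Δv = 3.98 km/s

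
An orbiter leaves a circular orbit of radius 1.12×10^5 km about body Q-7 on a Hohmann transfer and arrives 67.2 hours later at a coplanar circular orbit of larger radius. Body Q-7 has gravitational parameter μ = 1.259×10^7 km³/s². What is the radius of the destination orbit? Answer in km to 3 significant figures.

Transfer time t = 67.2 hours = 2.4192×10^5 s, and t = π√(a_t³/μ).
So a_t = (μ t²/π²)^(1/3) = (1.259×10^7 × (2.4192×10^5)² / π²)^(1/3) = 4.2107×10^5 km.
Since a_t = (r₁ + r₂)/2, r₂ = 2a_t − r₁ = 2×4.2107×10^5 − 1.120×10^5 = 7.3014×10^5 km.

r₂ = 7.30×10^5 km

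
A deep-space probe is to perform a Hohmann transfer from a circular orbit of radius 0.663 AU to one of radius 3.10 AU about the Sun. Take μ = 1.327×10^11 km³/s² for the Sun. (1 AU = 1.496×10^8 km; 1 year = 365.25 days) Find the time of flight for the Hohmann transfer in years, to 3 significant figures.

In km: r₁ = 0.663 × 1.496×10^8 = 9.91848×10^7 km; r₂ = 3.10 × 1.496×10^8 = 4.6376×10^8 km.
The Hohmann ellipse has a_t = (r₁ + r₂)/2 = 2.814724×10^8 km.
Transfer time t = π√(a_t³/μ) = π√((2.814724×10^8)³ / 1.327×10^11) = 4.073×10^7 s.
Converting: 4.073×10^7 s ÷ 3.15576×10^7 s/year (365.25 × 86400) = 1.29 years.

t = 1.29 years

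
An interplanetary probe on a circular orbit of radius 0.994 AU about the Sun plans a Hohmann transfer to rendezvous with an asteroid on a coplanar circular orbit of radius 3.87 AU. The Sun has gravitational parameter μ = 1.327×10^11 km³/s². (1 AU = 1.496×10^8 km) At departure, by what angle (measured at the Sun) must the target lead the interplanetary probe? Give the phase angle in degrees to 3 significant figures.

φ = 90.3°

In km: r₁ = 0.994 × 1.496×10^8 = 1.487024×10^8 km; r₂ = 3.87 × 1.496×10^8 = 5.78952×10^8 km.
Semi-major axis of the transfer orbit: a_t = (1.487024×10^8 + 5.78952×10^8)/2 = 3.638272×10^8 km.
The half-period of the transfer ellipse is t = π√(a_t³/μ) = 5.985×10^7 s.
The target's mean motion on its circular orbit is ω₂ = √(μ/r₂³) = 2.615×10^-8 rad/s.
Angle swept by the target during transfer: ω₂·t = 1.565 rad = 89.67°.
Arrival is 180° from departure on the ellipse, so φ = 180° − 89.67° = 90.3°.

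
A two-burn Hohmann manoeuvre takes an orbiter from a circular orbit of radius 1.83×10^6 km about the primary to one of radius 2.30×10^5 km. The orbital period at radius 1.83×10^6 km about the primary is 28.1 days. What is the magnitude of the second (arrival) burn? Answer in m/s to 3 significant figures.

From Kepler's third law T² = 4π²r³/μ at r = 1.83×10^6 km, T = 28.1 days = 28.1 × 86400 s = 2.42784×10^6 s: μ = 4π²r³/T² = 4.10462×10^7 km³/s².
Transfer-ellipse semi-major axis a_t = (r₁ + r₂)/2 = (1.830×10^6 + 2.300×10^5)/2 = 1.030×10^6 km.
On the circular orbit at r = 2.300×10^5 km, v_c = √(μ/r) = 13.359 km/s.
Transfer-orbit speed at the same r (vis-viva, a = a_t): v_t = √[μ(2/r − 1/a_t)] = 17.807 km/s.
Δv₂ = |v_t − v_c| = |17.807 − 13.359| = 4.448 km/s.

Δv₂ = 4450 m/s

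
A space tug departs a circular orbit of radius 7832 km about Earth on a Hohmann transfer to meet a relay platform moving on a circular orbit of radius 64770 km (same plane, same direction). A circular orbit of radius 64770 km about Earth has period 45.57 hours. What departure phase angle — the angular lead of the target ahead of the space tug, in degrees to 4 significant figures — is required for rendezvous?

From Kepler's third law T² = 4π²r³/μ at r = 64770 km, T = 45.57 hours = 45.57 × 3600 s = 1.64052×10^5 s: μ = 4π²r³/T² = 3.98583×10^5 km³/s².
Semi-major axis of the transfer orbit: a_t = (7832 + 64770)/2 = 36301 km.
Transfer time t = π√(a_t³/μ) = 34420 s.
The target's mean motion on its circular orbit is ω₂ = √(μ/r₂³) = 3.830×10^-5 rad/s.
Angle swept by the target during transfer: ω₂·t = 1.318 rad = 75.52°.
The space tug traverses 180° on the transfer ellipse, so the target must lead by 180° − 75.52° = 104.5°.

φ = 104.5°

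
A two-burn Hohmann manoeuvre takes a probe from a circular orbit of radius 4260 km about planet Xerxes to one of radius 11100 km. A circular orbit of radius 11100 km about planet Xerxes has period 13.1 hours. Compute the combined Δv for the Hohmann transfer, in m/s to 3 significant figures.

From Kepler's third law T² = 4π²r³/μ at r = 11100 km, T = 13.1 hours = 13.1 × 3600 s = 47160 s: μ = 4π²r³/T² = 24276.2 km³/s².
Transfer-ellipse semi-major axis a_t = (r₁ + r₂)/2 = (4260 + 11100)/2 = 7680 km.
At r₁ the circular-orbit speed is v₁ = √(μ/r₁) = 2.38718 km/s.
On the transfer ellipse at r₁, v² = μ(2/r − 1/a) gives v_p = √[μ(2/r₁ − 1/a_t)] = 2.86990 km/s.
First burn Δv₁ = |v_p − v₁| = 0.48272 km/s.
Circular speed at r₂: v₂ = √(μ/r₂) = 1.47887 km/s.
Transfer-orbit speed at r₂: v_a = √[μ(2/r₂ − 1/a_t)] = 1.10142 km/s.
Second burn Δv₂ = |v₂ − v_a| = 0.37745 km/s.
Δv = Δv₁ + Δv₂ = 0.48272 + 0.37745 = 0.8602 km/s.

Δv = 860 m/s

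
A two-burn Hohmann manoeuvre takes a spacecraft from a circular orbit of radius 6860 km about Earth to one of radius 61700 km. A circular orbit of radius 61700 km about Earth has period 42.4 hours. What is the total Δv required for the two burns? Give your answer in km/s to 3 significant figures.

Δv = 4.01 km/s

From Kepler's third law T² = 4π²r³/μ at r = 61700 km, T = 42.4 hours = 42.4 × 3600 s = 1.5264×10^5 s: μ = 4π²r³/T² = 3.97996×10^5 km³/s².
The Hohmann ellipse has a_t = (r₁ + r₂)/2 = 34280 km.
Circular speed at r₁: v₁ = √(μ/r₁) = √(3.97996×10^5/6860) = 7.6169 km/s.
Transfer-orbit speed at r₁ (vis-viva): v_p = √[μ(2/r₁ − 1/a_t)] = 10.219 km/s.
First burn Δv₁ = |v_p − v₁| = 2.602 km/s.
At r₂, v₂ = √(μ/r₂) = 2.540 km/s.
Transfer-orbit speed at r₂: v_a = √[μ(2/r₂ − 1/a_t)] = 1.136 km/s.
Second burn Δv₂ = |v₂ − v_a| = 1.404 km/s.
Total Δv = Δv₁ + Δv₂ = 4.006 km/s.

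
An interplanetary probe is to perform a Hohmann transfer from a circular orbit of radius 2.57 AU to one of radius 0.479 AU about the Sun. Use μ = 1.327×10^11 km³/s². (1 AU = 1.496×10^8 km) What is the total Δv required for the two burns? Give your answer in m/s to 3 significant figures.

Δv = 21000 m/s

In km: r₁ = 2.57 × 1.496×10^8 = 3.84472×10^8 km; r₂ = 0.479 × 1.496×10^8 = 7.16584×10^7 km.
Semi-major axis of the transfer orbit: a_t = (3.84472×10^8 + 7.16584×10^7)/2 = 2.280652×10^8 km.
At r₁ the circular-orbit speed is v₁ = √(μ/r₁) = 18.578 km/s.
Transfer-orbit speed at r₁ (vis-viva equation): v_a = √[μ(2/r₁ − 1/a_t)] = 10.414 km/s.
First burn Δv₁ = |v_a − v₁| = 8.164 km/s.
At r₂, v₂ = √(μ/r₂) = 43.03 km/s.
Transfer-orbit speed at r₂: v_p = √[μ(2/r₂ − 1/a_t)] = 55.87 km/s.
Second burn Δv₂ = |v₂ − v_p| = 12.84 km/s.
Δv = Δv₁ + Δv₂ = 8.164 + 12.84 = 21.00 km/s.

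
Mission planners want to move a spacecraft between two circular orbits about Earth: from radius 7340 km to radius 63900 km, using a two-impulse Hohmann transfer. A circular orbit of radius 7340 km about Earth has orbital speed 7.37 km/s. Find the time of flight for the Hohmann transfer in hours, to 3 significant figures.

From the circular-orbit relation v² = μ/r at r = 7340 km: μ = v²r = (7.37)² × 7340 = 3.98686×10^5 km³/s².
Transfer-ellipse semi-major axis a_t = (r₁ + r₂)/2 = (7340 + 63900)/2 = 35620 km.
By Kepler's third law the transfer-orbit period is T = 2π√(a_t³/μ), so t = T/2 = 33450 s.
Converting: 33450 s ÷ 3600 s/hour = 9.29 hours.

t = 9.29 hours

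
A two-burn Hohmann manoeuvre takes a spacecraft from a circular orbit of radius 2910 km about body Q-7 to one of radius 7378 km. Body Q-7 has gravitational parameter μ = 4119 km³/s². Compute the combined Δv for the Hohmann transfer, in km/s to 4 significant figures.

Transfer-ellipse semi-major axis a_t = (r₁ + r₂)/2 = (2910 + 7378)/2 = 5144 km.
At r₁ the circular-orbit speed is v₁ = √(μ/r₁) = 1.1897 km/s.
On the transfer ellipse at r₁, vis-viva gives v_p = √[μ(2/r₁ − 1/a_t)] = 1.4248 km/s.
First burn Δv₁ = |v_p − v₁| = 0.2351 km/s.
At r₂, v₂ = √(μ/r₂) = 0.7472 km/s.
Transfer-orbit speed at r₂: v_a = √[μ(2/r₂ − 1/a_t)] = 0.5620 km/s.
Second burn Δv₂ = |v₂ − v_a| = 0.1852 km/s.
Total Δv = Δv₁ + Δv₂ = 0.4203 km/s.

Δv = 0.4203 km/s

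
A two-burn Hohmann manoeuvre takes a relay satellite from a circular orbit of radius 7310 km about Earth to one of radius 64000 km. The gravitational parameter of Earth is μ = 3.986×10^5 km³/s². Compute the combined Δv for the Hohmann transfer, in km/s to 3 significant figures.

The Hohmann ellipse has a_t = (r₁ + r₂)/2 = 35655 km.
At r₁ the circular-orbit speed is v₁ = √(μ/r₁) = 7.384 km/s.
Transfer-orbit speed at r₁ (vis-viva): v_p = √[μ(2/r₁ − 1/a_t)] = 9.893 km/s.
First burn Δv₁ = |v_p − v₁| = 2.509 km/s.
Circular speed at r₂: v₂ = √(μ/r₂) = 2.496 km/s.
Transfer-orbit speed at r₂: v_a = √[μ(2/r₂ − 1/a_t)] = 1.130 km/s.
Second burn Δv₂ = |v₂ − v_a| = 1.366 km/s.
Total Δv = Δv₁ + Δv₂ = 3.875 km/s.

Δv = 3.87 km/s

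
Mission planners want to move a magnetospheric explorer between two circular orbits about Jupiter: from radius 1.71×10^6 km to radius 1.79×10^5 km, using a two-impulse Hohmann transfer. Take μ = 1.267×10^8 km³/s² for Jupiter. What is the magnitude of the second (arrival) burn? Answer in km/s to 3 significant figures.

The Hohmann ellipse has a_t = (r₁ + r₂)/2 = 9.445×10^5 km.
Circular speed at r = 1.790×10^5 km: v_c = √(μ/r) = 26.605 km/s.
Vis-viva on the transfer ellipse at r = 1.790×10^5 km gives v_t = √[μ(2/r − 1/a_t)] = 35.798 km/s.
Δv₂ = |v_t − v_c| = |35.798 − 26.605| = 9.193 km/s.

Δv₂ = 9.19 km/s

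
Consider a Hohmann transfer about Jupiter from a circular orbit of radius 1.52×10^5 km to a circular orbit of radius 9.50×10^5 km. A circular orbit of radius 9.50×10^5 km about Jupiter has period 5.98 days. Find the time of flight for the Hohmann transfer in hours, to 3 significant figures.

From Kepler's third law T² = 4π²r³/μ at r = 9.50×10^5 km, T = 5.98 days = 5.98 × 86400 s = 5.16672×10^5 s: μ = 4π²r³/T² = 1.26795×10^8 km³/s².
Transfer-ellipse semi-major axis a_t = (r₁ + r₂)/2 = (1.520×10^5 + 9.500×10^5)/2 = 5.510×10^5 km.
By Kepler's third law the transfer-orbit period is T = 2π√(a_t³/μ), so t = T/2 = 1.141×10^5 s.
Converting: 1.141×10^5 s ÷ 3600 s/hour = 31.7 hours.

t = 31.7 hours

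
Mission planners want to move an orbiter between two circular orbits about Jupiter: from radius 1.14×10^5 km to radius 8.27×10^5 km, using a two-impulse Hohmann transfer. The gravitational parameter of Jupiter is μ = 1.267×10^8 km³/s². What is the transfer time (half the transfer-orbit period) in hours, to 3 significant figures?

t = 25.0 hours

Semi-major axis of the transfer orbit: a_t = (1.140×10^5 + 8.270×10^5)/2 = 4.705×10^5 km.
By Kepler's third law the transfer-orbit period is T = 2π√(a_t³/μ), so t = T/2 = 90070 s.
Converting: 90070 s ÷ 3600 s/hour = 25.0 hours.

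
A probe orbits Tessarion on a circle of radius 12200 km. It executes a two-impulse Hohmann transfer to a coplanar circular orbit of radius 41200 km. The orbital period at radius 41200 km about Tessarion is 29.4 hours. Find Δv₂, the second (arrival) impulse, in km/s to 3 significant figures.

From Kepler's third law T² = 4π²r³/μ at r = 41200 km, T = 29.4 hours = 29.4 × 3600 s = 1.0584×10^5 s: μ = 4π²r³/T² = 2.46463×10^5 km³/s².
Transfer-ellipse semi-major axis a_t = (r₁ + r₂)/2 = (12200 + 41200)/2 = 26700 km.
Circular speed at r = 41200 km: v_c = √(μ/r) = 2.4458 km/s.
Vis-viva on the transfer ellipse at r = 41200 km gives v_t = √[μ(2/r − 1/a_t)] = 1.6533 km/s.
Δv₂ = |v_t − v_c| = |1.6533 − 2.4458| = 0.7925 km/s.

Δv₂ = 0.793 km/s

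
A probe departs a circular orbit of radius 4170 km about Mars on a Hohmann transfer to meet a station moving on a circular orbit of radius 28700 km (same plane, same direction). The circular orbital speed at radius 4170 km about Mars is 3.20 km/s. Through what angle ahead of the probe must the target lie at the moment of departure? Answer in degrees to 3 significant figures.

φ = 102°

From the circular-orbit relation v² = μ/r at r = 4170 km: μ = v²r = (3.20)² × 4170 = 42700.8 km³/s².
Semi-major axis of the transfer orbit: a_t = (4170 + 28700)/2 = 16435 km.
The half-period of the transfer ellipse is t = π√(a_t³/μ) = 32032 s.
Target angular speed ω₂ = √(μ/r₂³) = 4.2501×10^-5 rad/s.
Angle swept by the target during transfer: ω₂·t = 1.3614 rad = 78.00°.
The probe traverses 180° on the transfer ellipse, so the target must lead by 180° − 78.00° = 102°.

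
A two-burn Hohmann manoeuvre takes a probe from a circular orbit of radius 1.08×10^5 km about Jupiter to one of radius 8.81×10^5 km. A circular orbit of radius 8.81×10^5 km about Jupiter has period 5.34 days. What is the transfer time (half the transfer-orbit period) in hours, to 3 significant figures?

t = 26.9 hours

From Kepler's third law T² = 4π²r³/μ at r = 8.81×10^5 km, T = 5.34 days = 5.34 × 86400 s = 4.61376×10^5 s: μ = 4π²r³/T² = 1.26817×10^8 km³/s².
The Hohmann ellipse has a_t = (r₁ + r₂)/2 = 4.945×10^5 km.
Transfer time t = π√(a_t³/μ) = π√((4.945×10^5)³ / 1.26817×10^8) = 97010 s.
Converting: 97010 s ÷ 3600 s/hour = 26.9 hours.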